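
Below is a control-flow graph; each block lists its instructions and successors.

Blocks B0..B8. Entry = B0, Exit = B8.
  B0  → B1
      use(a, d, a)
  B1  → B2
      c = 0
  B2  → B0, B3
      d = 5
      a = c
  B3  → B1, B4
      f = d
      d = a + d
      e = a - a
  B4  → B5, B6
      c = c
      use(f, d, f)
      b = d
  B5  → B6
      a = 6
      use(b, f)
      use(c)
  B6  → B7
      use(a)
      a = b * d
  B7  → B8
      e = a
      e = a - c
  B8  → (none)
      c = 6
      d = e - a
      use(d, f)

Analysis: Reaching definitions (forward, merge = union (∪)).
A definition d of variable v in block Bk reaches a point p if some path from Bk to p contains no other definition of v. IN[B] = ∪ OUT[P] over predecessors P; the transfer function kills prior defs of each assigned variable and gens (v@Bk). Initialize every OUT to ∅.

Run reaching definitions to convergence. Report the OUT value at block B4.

Answer: {a@B2, b@B4, c@B4, d@B3, e@B3, f@B3}

Derivation:
Converged values:
  B0: | IN={a@B2, c@B1, d@B2, e@B3, f@B3} | OUT={a@B2, c@B1, d@B2, e@B3, f@B3}
  B1: | IN={a@B2, c@B1, d@B2, d@B3, e@B3, f@B3} | OUT={a@B2, c@B1, d@B2, d@B3, e@B3, f@B3}
  B2: | IN={a@B2, c@B1, d@B2, d@B3, e@B3, f@B3} | OUT={a@B2, c@B1, d@B2, e@B3, f@B3}
  B3: | IN={a@B2, c@B1, d@B2, e@B3, f@B3} | OUT={a@B2, c@B1, d@B3, e@B3, f@B3}
  B4: | IN={a@B2, c@B1, d@B3, e@B3, f@B3} | OUT={a@B2, b@B4, c@B4, d@B3, e@B3, f@B3}
  B5: | IN={a@B2, b@B4, c@B4, d@B3, e@B3, f@B3} | OUT={a@B5, b@B4, c@B4, d@B3, e@B3, f@B3}
  B6: | IN={a@B2, a@B5, b@B4, c@B4, d@B3, e@B3, f@B3} | OUT={a@B6, b@B4, c@B4, d@B3, e@B3, f@B3}
  B7: | IN={a@B6, b@B4, c@B4, d@B3, e@B3, f@B3} | OUT={a@B6, b@B4, c@B4, d@B3, e@B7, f@B3}
  B8: | IN={a@B6, b@B4, c@B4, d@B3, e@B7, f@B3} | OUT={a@B6, b@B4, c@B8, d@B8, e@B7, f@B3}

Merge at B4: IN[B4] = OUT[B3] = {a@B2, c@B1, d@B3, e@B3, f@B3}
Applying B4's transfer function to that IN value gives OUT[B4] (row B4 above).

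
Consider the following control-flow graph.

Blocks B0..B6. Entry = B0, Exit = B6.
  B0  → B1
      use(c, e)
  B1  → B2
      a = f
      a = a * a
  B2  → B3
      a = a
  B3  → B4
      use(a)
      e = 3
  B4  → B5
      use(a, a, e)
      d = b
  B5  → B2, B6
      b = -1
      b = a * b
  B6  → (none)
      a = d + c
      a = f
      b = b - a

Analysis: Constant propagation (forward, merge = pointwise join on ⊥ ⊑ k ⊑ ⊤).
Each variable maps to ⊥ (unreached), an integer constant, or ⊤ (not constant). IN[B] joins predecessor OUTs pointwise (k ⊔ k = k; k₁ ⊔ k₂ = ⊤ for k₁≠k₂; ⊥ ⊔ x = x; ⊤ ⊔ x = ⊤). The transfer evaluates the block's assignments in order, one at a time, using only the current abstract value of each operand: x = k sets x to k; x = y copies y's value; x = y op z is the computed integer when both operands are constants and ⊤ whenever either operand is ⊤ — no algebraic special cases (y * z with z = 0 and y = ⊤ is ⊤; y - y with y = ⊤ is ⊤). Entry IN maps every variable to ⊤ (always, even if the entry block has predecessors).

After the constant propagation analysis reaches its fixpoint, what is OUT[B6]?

Answer: {a: ⊤, b: ⊤, c: ⊤, d: ⊤, e: 3, f: ⊤}

Trace:
Converged values:
  B0: | IN=(all ⊤) | OUT=(all ⊤)
  B1: | IN=(all ⊤) | OUT=(all ⊤)
  B2: | IN=(all ⊤) | OUT=(all ⊤)
  B3: | IN=(all ⊤) | OUT={e:3; rest ⊤}
  B4: | IN={e:3; rest ⊤} | OUT={e:3; rest ⊤}
  B5: | IN={e:3; rest ⊤} | OUT={e:3; rest ⊤}
  B6: | IN={e:3; rest ⊤} | OUT={e:3; rest ⊤}

Merge at B6: IN[B6] = OUT[B5] = {a: ⊤, b: ⊤, c: ⊤, d: ⊤, e: 3, f: ⊤}
Applying B6's transfer function to that IN value gives OUT[B6] (row B6 above).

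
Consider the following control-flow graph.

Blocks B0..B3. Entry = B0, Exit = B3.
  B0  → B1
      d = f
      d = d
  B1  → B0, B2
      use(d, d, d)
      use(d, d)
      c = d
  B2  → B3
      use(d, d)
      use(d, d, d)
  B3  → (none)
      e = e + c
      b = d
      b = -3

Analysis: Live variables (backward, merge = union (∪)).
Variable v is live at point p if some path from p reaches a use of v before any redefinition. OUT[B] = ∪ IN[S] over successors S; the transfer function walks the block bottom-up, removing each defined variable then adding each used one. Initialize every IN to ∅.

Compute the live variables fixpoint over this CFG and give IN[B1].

Converged values:
  B0:   IN={e, f}   OUT={d, e, f}
  B1:   IN={d, e, f}   OUT={c, d, e, f}
  B2:   IN={c, d, e}   OUT={c, d, e}
  B3:   IN={c, d, e}   OUT={}

Merge at B1: OUT[B1] = IN[B0] ⊔ IN[B2] = {c, d, e, f}
Applying B1's transfer function to that OUT value gives IN[B1] (row B1 above).

Answer: {d, e, f}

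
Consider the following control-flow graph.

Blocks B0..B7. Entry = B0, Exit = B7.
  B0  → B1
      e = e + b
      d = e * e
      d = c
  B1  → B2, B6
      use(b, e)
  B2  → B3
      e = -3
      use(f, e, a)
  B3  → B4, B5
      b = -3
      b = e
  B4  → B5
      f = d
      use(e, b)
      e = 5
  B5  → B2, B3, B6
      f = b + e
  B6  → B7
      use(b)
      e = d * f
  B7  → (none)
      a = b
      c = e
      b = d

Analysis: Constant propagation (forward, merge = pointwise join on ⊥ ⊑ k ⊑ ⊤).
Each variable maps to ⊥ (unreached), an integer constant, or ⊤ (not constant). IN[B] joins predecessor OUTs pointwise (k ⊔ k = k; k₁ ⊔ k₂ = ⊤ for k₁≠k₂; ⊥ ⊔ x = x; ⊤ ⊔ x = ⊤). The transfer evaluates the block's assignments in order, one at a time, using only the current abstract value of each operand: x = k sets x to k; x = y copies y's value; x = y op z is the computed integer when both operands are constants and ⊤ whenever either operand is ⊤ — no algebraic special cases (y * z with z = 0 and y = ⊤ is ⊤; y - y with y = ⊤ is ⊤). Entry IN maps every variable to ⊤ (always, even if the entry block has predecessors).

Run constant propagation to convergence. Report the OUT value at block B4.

Fixpoint table:
  B0:   IN=(all ⊤)   OUT=(all ⊤)
  B1:   IN=(all ⊤)   OUT=(all ⊤)
  B2:   IN=(all ⊤)   OUT={e:-3; rest ⊤}
  B3:   IN=(all ⊤)   OUT=(all ⊤)
  B4:   IN=(all ⊤)   OUT={e:5; rest ⊤}
  B5:   IN=(all ⊤)   OUT=(all ⊤)
  B6:   IN=(all ⊤)   OUT=(all ⊤)
  B7:   IN=(all ⊤)   OUT=(all ⊤)

Merge at B4: IN[B4] = OUT[B3] = {a: ⊤, b: ⊤, c: ⊤, d: ⊤, e: ⊤, f: ⊤}
Applying B4's transfer function to that IN value gives OUT[B4] (row B4 above).

Answer: {a: ⊤, b: ⊤, c: ⊤, d: ⊤, e: 5, f: ⊤}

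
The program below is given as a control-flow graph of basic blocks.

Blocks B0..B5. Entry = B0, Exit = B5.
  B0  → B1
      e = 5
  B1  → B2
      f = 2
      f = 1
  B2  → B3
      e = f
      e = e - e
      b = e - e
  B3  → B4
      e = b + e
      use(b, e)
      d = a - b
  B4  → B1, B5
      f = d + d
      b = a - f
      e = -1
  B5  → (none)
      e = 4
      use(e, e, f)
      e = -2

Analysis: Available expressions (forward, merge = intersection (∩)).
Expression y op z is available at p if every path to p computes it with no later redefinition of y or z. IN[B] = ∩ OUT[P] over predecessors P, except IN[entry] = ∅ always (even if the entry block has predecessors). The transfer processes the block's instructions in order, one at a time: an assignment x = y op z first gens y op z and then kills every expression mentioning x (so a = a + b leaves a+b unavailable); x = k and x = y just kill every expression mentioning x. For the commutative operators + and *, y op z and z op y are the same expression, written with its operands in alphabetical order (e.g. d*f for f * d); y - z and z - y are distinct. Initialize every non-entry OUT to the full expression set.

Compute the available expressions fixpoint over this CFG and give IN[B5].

Per-block solution:
  B0: | IN={} | OUT={}
  B1: | IN={} | OUT={}
  B2: | IN={} | OUT={e-e}
  B3: | IN={e-e} | OUT={a-b}
  B4: | IN={a-b} | OUT={a-f, d+d}
  B5: | IN={a-f, d+d} | OUT={a-f, d+d}

Merge at B5: IN[B5] = OUT[B4] = {a-f, d+d}

Answer: {a-f, d+d}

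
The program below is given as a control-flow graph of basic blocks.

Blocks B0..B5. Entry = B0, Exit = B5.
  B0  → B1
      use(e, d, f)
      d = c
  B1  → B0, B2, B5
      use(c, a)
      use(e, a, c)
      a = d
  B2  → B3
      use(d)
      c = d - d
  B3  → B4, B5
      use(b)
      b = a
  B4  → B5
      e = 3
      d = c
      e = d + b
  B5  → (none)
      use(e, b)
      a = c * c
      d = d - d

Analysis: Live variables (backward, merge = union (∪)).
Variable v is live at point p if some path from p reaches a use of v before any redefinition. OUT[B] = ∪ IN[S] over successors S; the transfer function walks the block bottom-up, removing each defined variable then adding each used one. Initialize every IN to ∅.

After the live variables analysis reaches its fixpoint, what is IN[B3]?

Answer: {a, b, c, d, e}

Working:
Per-block solution:
  B0: | IN={a, b, c, d, e, f} | OUT={a, b, c, d, e, f}
  B1: | IN={a, b, c, d, e, f} | OUT={a, b, c, d, e, f}
  B2: | IN={a, b, d, e} | OUT={a, b, c, d, e}
  B3: | IN={a, b, c, d, e} | OUT={b, c, d, e}
  B4: | IN={b, c} | OUT={b, c, d, e}
  B5: | IN={b, c, d, e} | OUT={}

Merge at B3: OUT[B3] = IN[B4] ⊔ IN[B5] = {b, c, d, e}
Applying B3's transfer function to that OUT value gives IN[B3] (row B3 above).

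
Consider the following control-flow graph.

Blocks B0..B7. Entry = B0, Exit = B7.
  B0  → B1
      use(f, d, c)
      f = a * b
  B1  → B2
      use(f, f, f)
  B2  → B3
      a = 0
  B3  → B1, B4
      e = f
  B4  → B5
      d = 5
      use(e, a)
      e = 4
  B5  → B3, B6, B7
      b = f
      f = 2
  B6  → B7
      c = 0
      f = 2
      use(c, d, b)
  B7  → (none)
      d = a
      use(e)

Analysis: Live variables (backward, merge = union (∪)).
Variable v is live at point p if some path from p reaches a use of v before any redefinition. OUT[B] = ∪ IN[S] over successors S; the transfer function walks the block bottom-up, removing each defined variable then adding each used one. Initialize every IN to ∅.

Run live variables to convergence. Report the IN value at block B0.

Fixpoint table:
  B0: | IN={a, b, c, d, f} | OUT={f}
  B1: | IN={f} | OUT={f}
  B2: | IN={f} | OUT={a, f}
  B3: | IN={a, f} | OUT={a, e, f}
  B4: | IN={a, e, f} | OUT={a, d, e, f}
  B5: | IN={a, d, e, f} | OUT={a, b, d, e, f}
  B6: | IN={a, b, d, e} | OUT={a, e}
  B7: | IN={a, e} | OUT={}

Merge at B0: OUT[B0] = IN[B1] = {f}
Applying B0's transfer function to that OUT value gives IN[B0] (row B0 above).

Answer: {a, b, c, d, f}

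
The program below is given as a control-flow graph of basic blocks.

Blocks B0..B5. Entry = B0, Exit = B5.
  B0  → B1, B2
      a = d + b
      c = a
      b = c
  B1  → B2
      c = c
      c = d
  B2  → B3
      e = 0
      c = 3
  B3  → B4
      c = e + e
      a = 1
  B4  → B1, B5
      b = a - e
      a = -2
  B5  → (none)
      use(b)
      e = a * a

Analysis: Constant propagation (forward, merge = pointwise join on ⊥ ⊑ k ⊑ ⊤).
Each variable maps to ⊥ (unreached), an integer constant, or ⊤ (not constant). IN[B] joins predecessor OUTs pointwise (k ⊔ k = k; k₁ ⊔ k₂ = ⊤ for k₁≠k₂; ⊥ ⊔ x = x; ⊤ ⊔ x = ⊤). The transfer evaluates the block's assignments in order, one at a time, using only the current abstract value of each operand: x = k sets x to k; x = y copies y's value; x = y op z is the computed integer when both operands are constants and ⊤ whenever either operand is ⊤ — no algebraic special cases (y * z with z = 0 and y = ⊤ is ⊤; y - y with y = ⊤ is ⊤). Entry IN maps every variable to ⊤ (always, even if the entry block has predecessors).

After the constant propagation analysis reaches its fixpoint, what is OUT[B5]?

Answer: {a: -2, b: 1, c: 0, d: ⊤, e: 4, f: ⊤}

Trace:
Converged values:
  B0: | IN=(all ⊤) | OUT=(all ⊤)
  B1: | IN=(all ⊤) | OUT=(all ⊤)
  B2: | IN=(all ⊤) | OUT={c:3, e:0; rest ⊤}
  B3: | IN={c:3, e:0; rest ⊤} | OUT={a:1, c:0, e:0; rest ⊤}
  B4: | IN={a:1, c:0, e:0; rest ⊤} | OUT={a:-2, b:1, c:0, e:0; rest ⊤}
  B5: | IN={a:-2, b:1, c:0, e:0; rest ⊤} | OUT={a:-2, b:1, c:0, e:4; rest ⊤}

Merge at B5: IN[B5] = OUT[B4] = {a: -2, b: 1, c: 0, d: ⊤, e: 0, f: ⊤}
Applying B5's transfer function to that IN value gives OUT[B5] (row B5 above).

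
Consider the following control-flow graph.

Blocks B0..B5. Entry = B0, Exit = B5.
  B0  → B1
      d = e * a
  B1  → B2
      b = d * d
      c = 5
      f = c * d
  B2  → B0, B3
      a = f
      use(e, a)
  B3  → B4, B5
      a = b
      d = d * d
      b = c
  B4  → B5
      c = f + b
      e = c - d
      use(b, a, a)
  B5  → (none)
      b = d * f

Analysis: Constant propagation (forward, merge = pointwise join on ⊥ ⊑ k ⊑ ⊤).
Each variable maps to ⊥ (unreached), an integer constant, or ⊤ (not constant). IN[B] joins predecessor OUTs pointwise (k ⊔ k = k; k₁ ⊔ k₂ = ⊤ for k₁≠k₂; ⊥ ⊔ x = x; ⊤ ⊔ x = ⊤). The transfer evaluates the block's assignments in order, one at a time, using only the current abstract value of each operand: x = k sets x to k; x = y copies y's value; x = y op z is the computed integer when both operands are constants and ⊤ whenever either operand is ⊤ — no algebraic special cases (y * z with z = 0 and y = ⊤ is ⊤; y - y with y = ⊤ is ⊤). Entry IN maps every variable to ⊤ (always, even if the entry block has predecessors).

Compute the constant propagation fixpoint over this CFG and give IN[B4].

Answer: {a: ⊤, b: 5, c: 5, d: ⊤, e: ⊤, f: ⊤}

Working:
Per-block solution:
  B0:  IN=(all ⊤)  OUT=(all ⊤)
  B1:  IN=(all ⊤)  OUT={c:5; rest ⊤}
  B2:  IN={c:5; rest ⊤}  OUT={c:5; rest ⊤}
  B3:  IN={c:5; rest ⊤}  OUT={b:5, c:5; rest ⊤}
  B4:  IN={b:5, c:5; rest ⊤}  OUT={b:5; rest ⊤}
  B5:  IN={b:5; rest ⊤}  OUT=(all ⊤)

Merge at B4: IN[B4] = OUT[B3] = {a: ⊤, b: 5, c: 5, d: ⊤, e: ⊤, f: ⊤}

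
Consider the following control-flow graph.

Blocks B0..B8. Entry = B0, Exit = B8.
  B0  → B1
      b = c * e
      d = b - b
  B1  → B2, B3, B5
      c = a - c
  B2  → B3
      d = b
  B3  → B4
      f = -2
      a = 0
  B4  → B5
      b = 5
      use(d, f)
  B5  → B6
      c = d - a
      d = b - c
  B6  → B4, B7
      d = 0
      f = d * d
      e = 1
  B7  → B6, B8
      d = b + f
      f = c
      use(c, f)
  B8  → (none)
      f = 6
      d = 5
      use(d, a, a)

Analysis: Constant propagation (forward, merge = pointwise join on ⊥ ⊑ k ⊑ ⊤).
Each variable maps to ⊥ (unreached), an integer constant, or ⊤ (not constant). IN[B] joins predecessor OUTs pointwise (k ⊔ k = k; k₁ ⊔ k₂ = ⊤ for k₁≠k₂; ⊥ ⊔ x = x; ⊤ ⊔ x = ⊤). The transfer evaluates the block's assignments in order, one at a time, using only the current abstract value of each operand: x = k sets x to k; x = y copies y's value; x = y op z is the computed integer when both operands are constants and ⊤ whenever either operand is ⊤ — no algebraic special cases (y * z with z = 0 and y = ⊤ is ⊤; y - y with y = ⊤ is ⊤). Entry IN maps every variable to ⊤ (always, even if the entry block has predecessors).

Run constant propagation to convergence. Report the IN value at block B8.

Answer: {a: ⊤, b: ⊤, c: ⊤, d: ⊤, e: 1, f: ⊤}

Working:
Converged values:
  B0:  IN=(all ⊤)  OUT=(all ⊤)
  B1:  IN=(all ⊤)  OUT=(all ⊤)
  B2:  IN=(all ⊤)  OUT=(all ⊤)
  B3:  IN=(all ⊤)  OUT={a:0, f:-2; rest ⊤}
  B4:  IN=(all ⊤)  OUT={b:5; rest ⊤}
  B5:  IN=(all ⊤)  OUT=(all ⊤)
  B6:  IN=(all ⊤)  OUT={d:0, e:1, f:0; rest ⊤}
  B7:  IN={d:0, e:1, f:0; rest ⊤}  OUT={e:1; rest ⊤}
  B8:  IN={e:1; rest ⊤}  OUT={d:5, e:1, f:6; rest ⊤}

Merge at B8: IN[B8] = OUT[B7] = {a: ⊤, b: ⊤, c: ⊤, d: ⊤, e: 1, f: ⊤}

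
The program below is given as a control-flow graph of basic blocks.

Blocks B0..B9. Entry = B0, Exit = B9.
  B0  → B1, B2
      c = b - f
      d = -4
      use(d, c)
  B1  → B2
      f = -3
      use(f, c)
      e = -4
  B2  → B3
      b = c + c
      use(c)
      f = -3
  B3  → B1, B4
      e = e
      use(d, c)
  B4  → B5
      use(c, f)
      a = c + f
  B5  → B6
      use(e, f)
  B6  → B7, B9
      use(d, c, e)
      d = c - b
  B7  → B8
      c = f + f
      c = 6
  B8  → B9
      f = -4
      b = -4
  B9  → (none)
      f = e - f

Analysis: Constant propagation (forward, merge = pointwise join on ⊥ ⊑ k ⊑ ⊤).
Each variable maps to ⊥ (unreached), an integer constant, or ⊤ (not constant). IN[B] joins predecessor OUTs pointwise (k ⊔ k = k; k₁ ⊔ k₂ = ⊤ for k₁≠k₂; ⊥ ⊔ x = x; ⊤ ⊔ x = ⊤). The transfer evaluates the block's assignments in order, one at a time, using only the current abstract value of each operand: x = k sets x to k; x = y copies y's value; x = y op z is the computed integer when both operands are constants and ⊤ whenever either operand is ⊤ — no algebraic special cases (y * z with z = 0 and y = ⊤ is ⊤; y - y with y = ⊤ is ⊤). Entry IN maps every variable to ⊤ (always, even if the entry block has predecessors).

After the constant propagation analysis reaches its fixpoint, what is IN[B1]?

Answer: {a: ⊤, b: ⊤, c: ⊤, d: -4, e: ⊤, f: ⊤}

Working:
Fixpoint table:
  B0:  IN=(all ⊤)  OUT={d:-4; rest ⊤}
  B1:  IN={d:-4; rest ⊤}  OUT={d:-4, e:-4, f:-3; rest ⊤}
  B2:  IN={d:-4; rest ⊤}  OUT={d:-4, f:-3; rest ⊤}
  B3:  IN={d:-4, f:-3; rest ⊤}  OUT={d:-4, f:-3; rest ⊤}
  B4:  IN={d:-4, f:-3; rest ⊤}  OUT={d:-4, f:-3; rest ⊤}
  B5:  IN={d:-4, f:-3; rest ⊤}  OUT={d:-4, f:-3; rest ⊤}
  B6:  IN={d:-4, f:-3; rest ⊤}  OUT={f:-3; rest ⊤}
  B7:  IN={f:-3; rest ⊤}  OUT={c:6, f:-3; rest ⊤}
  B8:  IN={c:6, f:-3; rest ⊤}  OUT={b:-4, c:6, f:-4; rest ⊤}
  B9:  IN=(all ⊤)  OUT=(all ⊤)

Merge at B1: IN[B1] = OUT[B0] ⊔ OUT[B3] = {a: ⊤, b: ⊤, c: ⊤, d: -4, e: ⊤, f: ⊤}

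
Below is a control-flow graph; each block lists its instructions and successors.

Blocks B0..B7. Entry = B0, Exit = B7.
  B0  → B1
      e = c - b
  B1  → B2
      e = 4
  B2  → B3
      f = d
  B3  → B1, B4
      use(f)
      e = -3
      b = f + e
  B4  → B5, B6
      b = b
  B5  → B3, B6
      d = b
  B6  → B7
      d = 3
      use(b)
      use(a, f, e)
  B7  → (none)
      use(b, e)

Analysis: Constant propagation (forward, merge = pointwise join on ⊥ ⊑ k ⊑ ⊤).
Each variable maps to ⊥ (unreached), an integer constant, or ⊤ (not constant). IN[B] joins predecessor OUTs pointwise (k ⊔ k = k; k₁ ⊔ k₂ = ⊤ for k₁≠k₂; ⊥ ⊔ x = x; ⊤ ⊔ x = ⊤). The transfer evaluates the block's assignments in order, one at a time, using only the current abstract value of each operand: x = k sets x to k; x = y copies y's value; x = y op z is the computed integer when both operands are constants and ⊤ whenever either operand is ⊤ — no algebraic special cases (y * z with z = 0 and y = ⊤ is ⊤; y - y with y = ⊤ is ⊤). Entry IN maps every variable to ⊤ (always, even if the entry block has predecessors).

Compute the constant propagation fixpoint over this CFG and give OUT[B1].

Converged values:
  B0:  IN=(all ⊤)  OUT=(all ⊤)
  B1:  IN=(all ⊤)  OUT={e:4; rest ⊤}
  B2:  IN={e:4; rest ⊤}  OUT={e:4; rest ⊤}
  B3:  IN=(all ⊤)  OUT={e:-3; rest ⊤}
  B4:  IN={e:-3; rest ⊤}  OUT={e:-3; rest ⊤}
  B5:  IN={e:-3; rest ⊤}  OUT={e:-3; rest ⊤}
  B6:  IN={e:-3; rest ⊤}  OUT={d:3, e:-3; rest ⊤}
  B7:  IN={d:3, e:-3; rest ⊤}  OUT={d:3, e:-3; rest ⊤}

Merge at B1: IN[B1] = OUT[B0] ⊔ OUT[B3] = {a: ⊤, b: ⊤, c: ⊤, d: ⊤, e: ⊤, f: ⊤}
Applying B1's transfer function to that IN value gives OUT[B1] (row B1 above).

Answer: {a: ⊤, b: ⊤, c: ⊤, d: ⊤, e: 4, f: ⊤}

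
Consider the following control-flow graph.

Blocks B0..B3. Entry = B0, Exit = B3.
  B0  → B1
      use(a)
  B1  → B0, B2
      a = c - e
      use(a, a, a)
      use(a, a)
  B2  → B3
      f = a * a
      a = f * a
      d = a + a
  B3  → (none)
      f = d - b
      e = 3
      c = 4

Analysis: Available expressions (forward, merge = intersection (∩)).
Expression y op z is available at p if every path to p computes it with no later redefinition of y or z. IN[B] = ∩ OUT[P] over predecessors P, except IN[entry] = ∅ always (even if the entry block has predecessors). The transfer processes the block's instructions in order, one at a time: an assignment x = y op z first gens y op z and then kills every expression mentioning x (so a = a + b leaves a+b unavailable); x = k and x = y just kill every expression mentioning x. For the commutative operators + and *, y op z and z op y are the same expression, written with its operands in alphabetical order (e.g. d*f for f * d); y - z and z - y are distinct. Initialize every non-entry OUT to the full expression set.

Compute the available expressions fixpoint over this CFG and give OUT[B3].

Fixpoint table:
  B0:   IN={}   OUT={}
  B1:   IN={}   OUT={c-e}
  B2:   IN={c-e}   OUT={a+a, c-e}
  B3:   IN={a+a, c-e}   OUT={a+a, d-b}

Merge at B3: IN[B3] = OUT[B2] = {a+a, c-e}
Applying B3's transfer function to that IN value gives OUT[B3] (row B3 above).

Answer: {a+a, d-b}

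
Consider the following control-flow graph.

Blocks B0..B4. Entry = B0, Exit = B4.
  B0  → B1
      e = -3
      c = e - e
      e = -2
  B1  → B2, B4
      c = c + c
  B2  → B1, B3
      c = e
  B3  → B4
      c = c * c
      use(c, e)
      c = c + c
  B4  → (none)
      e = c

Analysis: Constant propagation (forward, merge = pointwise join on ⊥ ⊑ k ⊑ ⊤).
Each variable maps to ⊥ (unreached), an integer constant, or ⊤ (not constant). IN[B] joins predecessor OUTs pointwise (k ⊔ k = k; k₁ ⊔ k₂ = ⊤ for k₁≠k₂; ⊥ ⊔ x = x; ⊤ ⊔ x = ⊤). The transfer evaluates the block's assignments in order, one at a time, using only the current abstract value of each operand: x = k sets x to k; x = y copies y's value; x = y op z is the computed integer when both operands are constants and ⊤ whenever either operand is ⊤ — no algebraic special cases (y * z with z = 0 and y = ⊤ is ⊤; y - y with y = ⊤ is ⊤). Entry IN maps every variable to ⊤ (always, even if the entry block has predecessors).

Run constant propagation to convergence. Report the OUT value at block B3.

Answer: {a: ⊤, b: ⊤, c: 8, d: ⊤, e: -2, f: ⊤}

Working:
Converged values:
  B0:   IN=(all ⊤)   OUT={c:0, e:-2; rest ⊤}
  B1:   IN={e:-2; rest ⊤}   OUT={e:-2; rest ⊤}
  B2:   IN={e:-2; rest ⊤}   OUT={c:-2, e:-2; rest ⊤}
  B3:   IN={c:-2, e:-2; rest ⊤}   OUT={c:8, e:-2; rest ⊤}
  B4:   IN={e:-2; rest ⊤}   OUT=(all ⊤)

Merge at B3: IN[B3] = OUT[B2] = {a: ⊤, b: ⊤, c: -2, d: ⊤, e: -2, f: ⊤}
Applying B3's transfer function to that IN value gives OUT[B3] (row B3 above).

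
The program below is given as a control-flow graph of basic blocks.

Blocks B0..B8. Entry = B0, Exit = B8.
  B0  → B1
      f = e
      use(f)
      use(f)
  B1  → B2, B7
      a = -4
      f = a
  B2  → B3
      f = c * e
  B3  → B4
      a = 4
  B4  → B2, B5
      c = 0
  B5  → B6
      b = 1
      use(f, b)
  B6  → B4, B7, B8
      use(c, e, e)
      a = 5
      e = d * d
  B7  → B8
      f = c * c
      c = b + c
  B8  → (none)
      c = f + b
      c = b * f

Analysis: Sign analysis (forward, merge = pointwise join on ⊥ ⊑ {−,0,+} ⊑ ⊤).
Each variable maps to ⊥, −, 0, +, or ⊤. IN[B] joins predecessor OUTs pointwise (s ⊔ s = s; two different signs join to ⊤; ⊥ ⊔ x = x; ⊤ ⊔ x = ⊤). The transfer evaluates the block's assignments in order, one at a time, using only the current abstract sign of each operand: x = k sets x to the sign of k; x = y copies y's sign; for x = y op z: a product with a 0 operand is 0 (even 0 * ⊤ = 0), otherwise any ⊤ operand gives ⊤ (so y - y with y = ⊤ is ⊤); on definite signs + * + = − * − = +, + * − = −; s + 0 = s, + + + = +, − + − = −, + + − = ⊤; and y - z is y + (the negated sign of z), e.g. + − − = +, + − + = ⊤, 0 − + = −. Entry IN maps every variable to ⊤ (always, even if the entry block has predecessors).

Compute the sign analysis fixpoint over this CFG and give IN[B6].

Converged values:
  B0: | IN=(all ⊤) | OUT=(all ⊤)
  B1: | IN=(all ⊤) | OUT={a:-, f:-; rest ⊤}
  B2: | IN=(all ⊤) | OUT=(all ⊤)
  B3: | IN=(all ⊤) | OUT={a:+; rest ⊤}
  B4: | IN={a:+; rest ⊤} | OUT={a:+, c:0; rest ⊤}
  B5: | IN={a:+, c:0; rest ⊤} | OUT={a:+, b:+, c:0; rest ⊤}
  B6: | IN={a:+, b:+, c:0; rest ⊤} | OUT={a:+, b:+, c:0; rest ⊤}
  B7: | IN=(all ⊤) | OUT=(all ⊤)
  B8: | IN=(all ⊤) | OUT=(all ⊤)

Merge at B6: IN[B6] = OUT[B5] = {a: +, b: +, c: 0, d: ⊤, e: ⊤, f: ⊤}

Answer: {a: +, b: +, c: 0, d: ⊤, e: ⊤, f: ⊤}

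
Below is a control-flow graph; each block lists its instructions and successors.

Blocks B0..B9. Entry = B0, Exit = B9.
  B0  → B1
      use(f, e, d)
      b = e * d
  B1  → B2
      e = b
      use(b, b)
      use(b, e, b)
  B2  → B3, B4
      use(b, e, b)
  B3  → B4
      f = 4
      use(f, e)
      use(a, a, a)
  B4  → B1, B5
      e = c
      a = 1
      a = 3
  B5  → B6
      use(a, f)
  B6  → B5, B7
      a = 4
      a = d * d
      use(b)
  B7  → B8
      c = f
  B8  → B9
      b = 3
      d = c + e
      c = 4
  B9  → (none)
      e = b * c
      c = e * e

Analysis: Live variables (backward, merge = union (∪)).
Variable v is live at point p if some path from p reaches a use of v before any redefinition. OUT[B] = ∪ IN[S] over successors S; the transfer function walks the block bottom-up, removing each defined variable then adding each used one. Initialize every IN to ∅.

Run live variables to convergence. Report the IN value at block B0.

Answer: {a, c, d, e, f}

Working:
Converged values:
  B0:   IN={a, c, d, e, f}   OUT={a, b, c, d, f}
  B1:   IN={a, b, c, d, f}   OUT={a, b, c, d, e, f}
  B2:   IN={a, b, c, d, e, f}   OUT={a, b, c, d, e, f}
  B3:   IN={a, b, c, d, e}   OUT={b, c, d, f}
  B4:   IN={b, c, d, f}   OUT={a, b, c, d, e, f}
  B5:   IN={a, b, d, e, f}   OUT={b, d, e, f}
  B6:   IN={b, d, e, f}   OUT={a, b, d, e, f}
  B7:   IN={e, f}   OUT={c, e}
  B8:   IN={c, e}   OUT={b, c}
  B9:   IN={b, c}   OUT={}

Merge at B0: OUT[B0] = IN[B1] = {a, b, c, d, f}
Applying B0's transfer function to that OUT value gives IN[B0] (row B0 above).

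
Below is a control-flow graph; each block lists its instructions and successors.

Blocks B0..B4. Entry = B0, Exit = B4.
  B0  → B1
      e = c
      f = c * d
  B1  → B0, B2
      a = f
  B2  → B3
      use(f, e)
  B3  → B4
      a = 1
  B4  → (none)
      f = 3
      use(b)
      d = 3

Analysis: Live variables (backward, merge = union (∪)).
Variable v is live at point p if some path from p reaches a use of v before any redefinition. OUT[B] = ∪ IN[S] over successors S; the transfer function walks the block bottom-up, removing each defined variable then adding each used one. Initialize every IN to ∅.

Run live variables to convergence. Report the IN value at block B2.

Converged values:
  B0:   IN={b, c, d}   OUT={b, c, d, e, f}
  B1:   IN={b, c, d, e, f}   OUT={b, c, d, e, f}
  B2:   IN={b, e, f}   OUT={b}
  B3:   IN={b}   OUT={b}
  B4:   IN={b}   OUT={}

Merge at B2: OUT[B2] = IN[B3] = {b}
Applying B2's transfer function to that OUT value gives IN[B2] (row B2 above).

Answer: {b, e, f}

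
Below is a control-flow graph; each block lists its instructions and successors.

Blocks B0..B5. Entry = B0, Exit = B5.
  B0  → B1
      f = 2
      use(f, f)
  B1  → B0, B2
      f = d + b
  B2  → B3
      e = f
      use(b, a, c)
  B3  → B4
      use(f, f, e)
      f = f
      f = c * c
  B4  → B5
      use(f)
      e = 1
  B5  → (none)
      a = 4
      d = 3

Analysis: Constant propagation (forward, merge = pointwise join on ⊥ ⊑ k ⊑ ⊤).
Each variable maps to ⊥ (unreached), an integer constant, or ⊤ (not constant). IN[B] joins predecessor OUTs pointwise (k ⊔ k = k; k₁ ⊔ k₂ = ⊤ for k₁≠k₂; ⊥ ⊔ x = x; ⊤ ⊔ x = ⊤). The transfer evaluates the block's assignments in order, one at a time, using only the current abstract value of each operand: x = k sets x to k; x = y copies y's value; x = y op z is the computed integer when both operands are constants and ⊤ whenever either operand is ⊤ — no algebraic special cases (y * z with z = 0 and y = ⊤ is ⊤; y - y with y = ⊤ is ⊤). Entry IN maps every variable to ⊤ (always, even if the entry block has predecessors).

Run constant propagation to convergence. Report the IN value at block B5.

Answer: {a: ⊤, b: ⊤, c: ⊤, d: ⊤, e: 1, f: ⊤}

Working:
Fixpoint table:
  B0: | IN=(all ⊤) | OUT={f:2; rest ⊤}
  B1: | IN={f:2; rest ⊤} | OUT=(all ⊤)
  B2: | IN=(all ⊤) | OUT=(all ⊤)
  B3: | IN=(all ⊤) | OUT=(all ⊤)
  B4: | IN=(all ⊤) | OUT={e:1; rest ⊤}
  B5: | IN={e:1; rest ⊤} | OUT={a:4, d:3, e:1; rest ⊤}

Merge at B5: IN[B5] = OUT[B4] = {a: ⊤, b: ⊤, c: ⊤, d: ⊤, e: 1, f: ⊤}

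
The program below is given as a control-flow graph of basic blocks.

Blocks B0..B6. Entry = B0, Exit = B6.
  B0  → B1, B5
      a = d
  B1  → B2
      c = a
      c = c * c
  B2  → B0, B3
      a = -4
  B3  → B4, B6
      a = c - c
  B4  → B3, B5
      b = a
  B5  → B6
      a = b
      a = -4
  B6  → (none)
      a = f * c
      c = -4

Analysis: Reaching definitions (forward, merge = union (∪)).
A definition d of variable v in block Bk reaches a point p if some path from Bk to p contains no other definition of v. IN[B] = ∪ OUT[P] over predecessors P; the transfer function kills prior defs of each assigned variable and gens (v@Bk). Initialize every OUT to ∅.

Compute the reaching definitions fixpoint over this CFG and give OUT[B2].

Converged values:
  B0: | IN={a@B2, c@B1} | OUT={a@B0, c@B1}
  B1: | IN={a@B0, c@B1} | OUT={a@B0, c@B1}
  B2: | IN={a@B0, c@B1} | OUT={a@B2, c@B1}
  B3: | IN={a@B2, a@B3, b@B4, c@B1} | OUT={a@B3, b@B4, c@B1}
  B4: | IN={a@B3, b@B4, c@B1} | OUT={a@B3, b@B4, c@B1}
  B5: | IN={a@B0, a@B3, b@B4, c@B1} | OUT={a@B5, b@B4, c@B1}
  B6: | IN={a@B3, a@B5, b@B4, c@B1} | OUT={a@B6, b@B4, c@B6}

Merge at B2: IN[B2] = OUT[B1] = {a@B0, c@B1}
Applying B2's transfer function to that IN value gives OUT[B2] (row B2 above).

Answer: {a@B2, c@B1}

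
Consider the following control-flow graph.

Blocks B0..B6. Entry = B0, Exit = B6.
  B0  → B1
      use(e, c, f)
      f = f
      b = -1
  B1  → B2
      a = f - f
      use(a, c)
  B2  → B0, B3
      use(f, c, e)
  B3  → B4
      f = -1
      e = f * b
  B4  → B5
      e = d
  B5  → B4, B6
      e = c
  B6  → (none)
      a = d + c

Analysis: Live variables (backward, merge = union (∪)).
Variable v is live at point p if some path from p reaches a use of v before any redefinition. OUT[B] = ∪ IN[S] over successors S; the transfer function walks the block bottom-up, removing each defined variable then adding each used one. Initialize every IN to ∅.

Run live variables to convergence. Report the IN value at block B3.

Per-block solution:
  B0:  IN={c, d, e, f}  OUT={b, c, d, e, f}
  B1:  IN={b, c, d, e, f}  OUT={b, c, d, e, f}
  B2:  IN={b, c, d, e, f}  OUT={b, c, d, e, f}
  B3:  IN={b, c, d}  OUT={c, d}
  B4:  IN={c, d}  OUT={c, d}
  B5:  IN={c, d}  OUT={c, d}
  B6:  IN={c, d}  OUT={}

Merge at B3: OUT[B3] = IN[B4] = {c, d}
Applying B3's transfer function to that OUT value gives IN[B3] (row B3 above).

Answer: {b, c, d}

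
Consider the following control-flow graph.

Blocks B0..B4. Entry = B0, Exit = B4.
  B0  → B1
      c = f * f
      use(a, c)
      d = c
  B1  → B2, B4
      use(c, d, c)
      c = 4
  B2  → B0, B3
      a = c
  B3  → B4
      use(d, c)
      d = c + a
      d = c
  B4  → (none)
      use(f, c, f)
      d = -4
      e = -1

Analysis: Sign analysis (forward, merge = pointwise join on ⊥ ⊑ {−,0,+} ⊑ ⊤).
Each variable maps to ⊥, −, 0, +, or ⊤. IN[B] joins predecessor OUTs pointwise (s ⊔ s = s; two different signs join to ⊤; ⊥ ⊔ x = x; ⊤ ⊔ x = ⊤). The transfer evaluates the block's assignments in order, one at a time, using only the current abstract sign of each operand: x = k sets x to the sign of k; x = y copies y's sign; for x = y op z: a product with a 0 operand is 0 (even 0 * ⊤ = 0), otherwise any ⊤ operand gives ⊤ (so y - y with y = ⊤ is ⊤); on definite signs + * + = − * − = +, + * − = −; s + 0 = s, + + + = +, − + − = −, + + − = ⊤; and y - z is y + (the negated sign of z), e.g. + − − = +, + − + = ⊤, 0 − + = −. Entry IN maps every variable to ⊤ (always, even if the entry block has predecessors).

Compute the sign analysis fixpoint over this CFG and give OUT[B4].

Answer: {a: ⊤, b: ⊤, c: +, d: -, e: -, f: ⊤}

Working:
Fixpoint table:
  B0:  IN=(all ⊤)  OUT=(all ⊤)
  B1:  IN=(all ⊤)  OUT={c:+; rest ⊤}
  B2:  IN={c:+; rest ⊤}  OUT={a:+, c:+; rest ⊤}
  B3:  IN={a:+, c:+; rest ⊤}  OUT={a:+, c:+, d:+; rest ⊤}
  B4:  IN={c:+; rest ⊤}  OUT={c:+, d:-, e:-; rest ⊤}

Merge at B4: IN[B4] = OUT[B1] ⊔ OUT[B3] = {a: ⊤, b: ⊤, c: +, d: ⊤, e: ⊤, f: ⊤}
Applying B4's transfer function to that IN value gives OUT[B4] (row B4 above).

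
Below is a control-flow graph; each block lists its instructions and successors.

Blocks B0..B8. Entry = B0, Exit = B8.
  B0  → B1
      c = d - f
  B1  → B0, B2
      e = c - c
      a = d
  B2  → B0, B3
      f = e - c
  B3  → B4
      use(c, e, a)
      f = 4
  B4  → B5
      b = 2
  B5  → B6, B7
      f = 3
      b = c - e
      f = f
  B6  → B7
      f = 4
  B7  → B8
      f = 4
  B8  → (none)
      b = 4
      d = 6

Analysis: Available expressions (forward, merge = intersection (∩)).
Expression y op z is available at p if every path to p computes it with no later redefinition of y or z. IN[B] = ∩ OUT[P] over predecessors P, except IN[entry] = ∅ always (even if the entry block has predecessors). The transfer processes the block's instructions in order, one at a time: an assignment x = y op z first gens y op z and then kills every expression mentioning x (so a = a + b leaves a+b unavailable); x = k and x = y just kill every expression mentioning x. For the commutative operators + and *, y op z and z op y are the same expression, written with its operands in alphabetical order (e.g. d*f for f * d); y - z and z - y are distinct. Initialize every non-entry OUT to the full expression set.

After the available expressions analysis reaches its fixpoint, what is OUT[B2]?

Converged values:
  B0:   IN={}   OUT={d-f}
  B1:   IN={d-f}   OUT={c-c, d-f}
  B2:   IN={c-c, d-f}   OUT={c-c, e-c}
  B3:   IN={c-c, e-c}   OUT={c-c, e-c}
  B4:   IN={c-c, e-c}   OUT={c-c, e-c}
  B5:   IN={c-c, e-c}   OUT={c-c, c-e, e-c}
  B6:   IN={c-c, c-e, e-c}   OUT={c-c, c-e, e-c}
  B7:   IN={c-c, c-e, e-c}   OUT={c-c, c-e, e-c}
  B8:   IN={c-c, c-e, e-c}   OUT={c-c, c-e, e-c}

Merge at B2: IN[B2] = OUT[B1] = {c-c, d-f}
Applying B2's transfer function to that IN value gives OUT[B2] (row B2 above).

Answer: {c-c, e-c}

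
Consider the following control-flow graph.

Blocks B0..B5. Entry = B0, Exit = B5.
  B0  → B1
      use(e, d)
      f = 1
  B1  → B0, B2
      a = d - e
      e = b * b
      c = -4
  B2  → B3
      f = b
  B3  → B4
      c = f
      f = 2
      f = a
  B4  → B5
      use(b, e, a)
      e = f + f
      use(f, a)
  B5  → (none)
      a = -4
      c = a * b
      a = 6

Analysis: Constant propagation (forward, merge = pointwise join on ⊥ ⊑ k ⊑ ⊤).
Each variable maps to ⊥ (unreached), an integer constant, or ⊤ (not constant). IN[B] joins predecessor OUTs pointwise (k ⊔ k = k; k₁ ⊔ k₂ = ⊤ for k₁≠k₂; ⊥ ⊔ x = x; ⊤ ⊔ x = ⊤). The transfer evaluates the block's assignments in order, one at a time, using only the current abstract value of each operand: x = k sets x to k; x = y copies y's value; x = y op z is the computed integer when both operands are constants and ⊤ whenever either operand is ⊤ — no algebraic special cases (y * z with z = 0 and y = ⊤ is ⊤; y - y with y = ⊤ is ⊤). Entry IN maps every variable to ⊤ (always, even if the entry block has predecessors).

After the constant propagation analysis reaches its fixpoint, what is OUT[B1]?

Answer: {a: ⊤, b: ⊤, c: -4, d: ⊤, e: ⊤, f: 1}

Working:
Fixpoint table:
  B0:  IN=(all ⊤)  OUT={f:1; rest ⊤}
  B1:  IN={f:1; rest ⊤}  OUT={c:-4, f:1; rest ⊤}
  B2:  IN={c:-4, f:1; rest ⊤}  OUT={c:-4; rest ⊤}
  B3:  IN={c:-4; rest ⊤}  OUT=(all ⊤)
  B4:  IN=(all ⊤)  OUT=(all ⊤)
  B5:  IN=(all ⊤)  OUT={a:6; rest ⊤}

Merge at B1: IN[B1] = OUT[B0] = {a: ⊤, b: ⊤, c: ⊤, d: ⊤, e: ⊤, f: 1}
Applying B1's transfer function to that IN value gives OUT[B1] (row B1 above).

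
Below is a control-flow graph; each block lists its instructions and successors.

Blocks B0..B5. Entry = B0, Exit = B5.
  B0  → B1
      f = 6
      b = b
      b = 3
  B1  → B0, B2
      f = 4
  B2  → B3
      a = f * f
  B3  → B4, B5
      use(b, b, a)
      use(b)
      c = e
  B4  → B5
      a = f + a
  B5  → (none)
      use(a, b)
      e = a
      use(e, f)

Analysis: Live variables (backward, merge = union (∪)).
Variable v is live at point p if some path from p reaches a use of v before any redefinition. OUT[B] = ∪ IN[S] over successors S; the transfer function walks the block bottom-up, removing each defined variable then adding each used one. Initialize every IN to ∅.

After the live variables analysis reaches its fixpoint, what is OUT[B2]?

Fixpoint table:
  B0:   IN={b, e}   OUT={b, e}
  B1:   IN={b, e}   OUT={b, e, f}
  B2:   IN={b, e, f}   OUT={a, b, e, f}
  B3:   IN={a, b, e, f}   OUT={a, b, f}
  B4:   IN={a, b, f}   OUT={a, b, f}
  B5:   IN={a, b, f}   OUT={}

Merge at B2: OUT[B2] = IN[B3] = {a, b, e, f}

Answer: {a, b, e, f}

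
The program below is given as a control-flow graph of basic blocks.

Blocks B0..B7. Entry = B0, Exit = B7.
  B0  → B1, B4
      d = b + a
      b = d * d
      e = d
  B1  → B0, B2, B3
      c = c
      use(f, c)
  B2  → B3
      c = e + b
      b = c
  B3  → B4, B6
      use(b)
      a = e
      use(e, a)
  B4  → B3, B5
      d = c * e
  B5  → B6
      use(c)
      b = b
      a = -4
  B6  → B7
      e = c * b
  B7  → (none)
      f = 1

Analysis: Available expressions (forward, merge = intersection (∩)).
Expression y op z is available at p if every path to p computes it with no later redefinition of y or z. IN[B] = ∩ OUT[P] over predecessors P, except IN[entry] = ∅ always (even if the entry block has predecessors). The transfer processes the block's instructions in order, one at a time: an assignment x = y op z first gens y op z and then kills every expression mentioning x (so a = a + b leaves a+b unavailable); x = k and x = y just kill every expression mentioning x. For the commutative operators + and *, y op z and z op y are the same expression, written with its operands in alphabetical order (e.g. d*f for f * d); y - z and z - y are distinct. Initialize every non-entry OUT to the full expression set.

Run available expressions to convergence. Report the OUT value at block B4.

Answer: {c*e}

Working:
Fixpoint table:
  B0:  IN={}  OUT={d*d}
  B1:  IN={d*d}  OUT={d*d}
  B2:  IN={d*d}  OUT={d*d}
  B3:  IN={}  OUT={}
  B4:  IN={}  OUT={c*e}
  B5:  IN={c*e}  OUT={c*e}
  B6:  IN={}  OUT={b*c}
  B7:  IN={b*c}  OUT={b*c}

Merge at B4: IN[B4] = OUT[B0] ∩ OUT[B3] = {}
Applying B4's transfer function to that IN value gives OUT[B4] (row B4 above).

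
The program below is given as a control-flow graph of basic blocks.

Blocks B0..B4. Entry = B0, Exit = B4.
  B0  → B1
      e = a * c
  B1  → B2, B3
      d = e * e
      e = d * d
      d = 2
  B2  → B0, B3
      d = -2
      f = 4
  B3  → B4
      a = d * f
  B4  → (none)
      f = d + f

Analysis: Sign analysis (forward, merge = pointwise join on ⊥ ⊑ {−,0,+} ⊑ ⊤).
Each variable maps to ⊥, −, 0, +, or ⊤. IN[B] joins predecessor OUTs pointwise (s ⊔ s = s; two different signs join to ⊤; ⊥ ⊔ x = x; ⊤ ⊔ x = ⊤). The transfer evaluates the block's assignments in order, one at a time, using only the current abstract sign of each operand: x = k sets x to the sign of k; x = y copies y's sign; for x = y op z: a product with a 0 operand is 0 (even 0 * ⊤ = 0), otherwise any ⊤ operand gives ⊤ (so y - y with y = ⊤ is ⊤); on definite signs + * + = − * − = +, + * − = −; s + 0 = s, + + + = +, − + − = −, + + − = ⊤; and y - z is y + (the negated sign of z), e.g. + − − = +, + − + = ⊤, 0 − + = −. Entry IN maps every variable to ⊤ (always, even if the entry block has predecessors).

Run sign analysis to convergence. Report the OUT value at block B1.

Answer: {a: ⊤, b: ⊤, c: ⊤, d: +, e: ⊤, f: ⊤}

Derivation:
Fixpoint table:
  B0: | IN=(all ⊤) | OUT=(all ⊤)
  B1: | IN=(all ⊤) | OUT={d:+; rest ⊤}
  B2: | IN={d:+; rest ⊤} | OUT={d:-, f:+; rest ⊤}
  B3: | IN=(all ⊤) | OUT=(all ⊤)
  B4: | IN=(all ⊤) | OUT=(all ⊤)

Merge at B1: IN[B1] = OUT[B0] = {a: ⊤, b: ⊤, c: ⊤, d: ⊤, e: ⊤, f: ⊤}
Applying B1's transfer function to that IN value gives OUT[B1] (row B1 above).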